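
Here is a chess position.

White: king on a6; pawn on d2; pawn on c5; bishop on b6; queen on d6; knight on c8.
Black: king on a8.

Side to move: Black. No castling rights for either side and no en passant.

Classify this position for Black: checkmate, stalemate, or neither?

stalemate

Black to move; black king on a8.
In check: no.
King squares — a7: attacked by Ka6; b7: attacked by Ka6; b8: attacked by Qd6.
Legal moves for Black: none.
Not in check and no legal moves → stalemate.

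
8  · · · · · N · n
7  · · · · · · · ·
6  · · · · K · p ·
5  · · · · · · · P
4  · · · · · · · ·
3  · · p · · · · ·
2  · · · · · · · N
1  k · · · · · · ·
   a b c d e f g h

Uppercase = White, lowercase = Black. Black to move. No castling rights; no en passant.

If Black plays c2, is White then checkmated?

no

After c2: white king on e6; in check: no.
White is not in check, so this cannot be checkmate.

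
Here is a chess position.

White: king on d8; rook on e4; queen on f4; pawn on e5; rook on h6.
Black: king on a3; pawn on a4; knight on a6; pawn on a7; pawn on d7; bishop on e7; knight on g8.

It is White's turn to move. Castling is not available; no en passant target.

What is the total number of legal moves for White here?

White to move; king on d8.
In check: yes, from the black bishop on e7.
Legal moves: Ke8, Kc8, Kxd7.
Count: 3.

3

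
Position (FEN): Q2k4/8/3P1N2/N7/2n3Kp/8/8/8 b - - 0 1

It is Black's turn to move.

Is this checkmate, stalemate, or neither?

checkmate

Black to move; black king on d8.
In check: yes, from the white queen on a8.
King squares — c7: attacked by Pd6; d7: attacked by Nf6; e7: attacked by Pd6; c8: attacked by Qa8; e8: attacked by Nf6.
Legal moves for Black: none.
In check with no legal moves → checkmate.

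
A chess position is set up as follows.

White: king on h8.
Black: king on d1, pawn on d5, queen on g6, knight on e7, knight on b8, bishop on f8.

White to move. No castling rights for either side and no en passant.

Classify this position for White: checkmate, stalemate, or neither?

stalemate

White to move; white king on h8.
In check: no.
King squares — g7: attacked by Qg6; h7: attacked by Qg6; g8: attacked by Qg6.
Legal moves for White: none.
Not in check and no legal moves → stalemate.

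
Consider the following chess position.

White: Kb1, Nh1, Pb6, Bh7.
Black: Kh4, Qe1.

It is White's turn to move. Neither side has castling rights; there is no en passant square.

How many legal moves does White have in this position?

3

White to move; king on b1.
In check: yes, from the black queen on e1.
Legal moves: Kc2, Kb2, Ka2.
Count: 3.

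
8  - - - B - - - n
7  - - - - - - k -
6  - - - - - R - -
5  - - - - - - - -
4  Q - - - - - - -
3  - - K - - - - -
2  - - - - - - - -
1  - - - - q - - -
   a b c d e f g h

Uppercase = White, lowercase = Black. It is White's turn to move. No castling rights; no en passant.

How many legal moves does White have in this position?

White to move; king on c3.
In check: yes, from the black queen on e1.
Legal moves: Kd4, Kc4, Kd3, Kb3, Kc2, Kb2.
Count: 6.

6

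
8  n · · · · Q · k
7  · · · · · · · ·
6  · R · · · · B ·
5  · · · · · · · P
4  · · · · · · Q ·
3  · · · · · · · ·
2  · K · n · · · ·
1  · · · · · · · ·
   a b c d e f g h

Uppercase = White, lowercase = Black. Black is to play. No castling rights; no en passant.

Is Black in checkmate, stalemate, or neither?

Black to move; black king on h8.
In check: yes, from the white queen on f8.
King squares — g7: attacked by Qf8; h7: attacked by Bg6; g8: attacked by Qf8.
Legal moves for Black: none.
In check with no legal moves → checkmate.

checkmate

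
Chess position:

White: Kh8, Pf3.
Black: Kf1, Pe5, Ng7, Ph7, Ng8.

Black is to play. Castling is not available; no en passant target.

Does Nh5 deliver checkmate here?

no

After Nh5: white king on h8; in check: no.
White is not in check, so this cannot be checkmate.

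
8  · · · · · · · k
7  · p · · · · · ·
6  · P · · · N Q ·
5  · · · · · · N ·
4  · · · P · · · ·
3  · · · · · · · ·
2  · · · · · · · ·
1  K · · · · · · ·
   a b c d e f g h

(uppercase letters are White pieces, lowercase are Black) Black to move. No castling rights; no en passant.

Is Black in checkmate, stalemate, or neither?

stalemate

Black to move; black king on h8.
In check: no.
King squares — g7: attacked by Qg6; h7: attacked by Ng5; g8: attacked by Nf6.
Legal moves for Black: none.
Not in check and no legal moves → stalemate.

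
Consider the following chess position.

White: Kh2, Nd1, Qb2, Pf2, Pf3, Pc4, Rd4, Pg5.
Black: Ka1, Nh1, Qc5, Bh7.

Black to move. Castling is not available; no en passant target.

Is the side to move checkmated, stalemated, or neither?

checkmate

Black to move; black king on a1.
In check: yes, from the white queen on b2.
King squares — b1: attacked by Qb2; a2: attacked by Qb2; b2: attacked by Nd1.
Legal moves for Black: none.
In check with no legal moves → checkmate.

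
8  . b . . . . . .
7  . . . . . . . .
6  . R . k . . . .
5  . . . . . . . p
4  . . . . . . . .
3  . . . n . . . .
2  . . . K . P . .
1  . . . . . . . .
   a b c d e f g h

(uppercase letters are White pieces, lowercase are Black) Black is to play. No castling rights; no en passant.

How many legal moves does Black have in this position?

Black to move; king on d6.
In check: yes, from the white rook on b6.
Legal moves: Ke7, Kd7, Kc7, Ke5, Kd5, Kc5.
Count: 6.

6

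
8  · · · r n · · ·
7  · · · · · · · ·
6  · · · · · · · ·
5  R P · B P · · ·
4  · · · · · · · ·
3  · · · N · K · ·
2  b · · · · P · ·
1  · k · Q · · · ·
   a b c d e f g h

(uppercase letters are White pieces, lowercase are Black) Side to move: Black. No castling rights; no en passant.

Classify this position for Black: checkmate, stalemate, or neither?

checkmate

Black to move; black king on b1.
In check: yes, from the white queen on d1.
King squares — a1: attacked by Qd1; c1: attacked by Qd1; a2: own bishop; b2: attacked by Nd3; c2: attacked by Qd1.
Legal moves for Black: none.
In check with no legal moves → checkmate.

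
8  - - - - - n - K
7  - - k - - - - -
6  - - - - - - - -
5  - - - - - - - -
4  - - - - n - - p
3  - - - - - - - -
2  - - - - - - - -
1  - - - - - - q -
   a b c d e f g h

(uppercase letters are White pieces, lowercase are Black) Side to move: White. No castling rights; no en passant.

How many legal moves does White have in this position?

White to move; king on h8.
In check: no.
Legal moves: none.
Count: 0.

0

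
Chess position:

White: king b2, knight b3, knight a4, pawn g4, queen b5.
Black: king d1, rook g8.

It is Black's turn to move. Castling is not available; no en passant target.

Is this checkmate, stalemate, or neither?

neither

Black to move; black king on d1.
In check: no.
Legal moves for Black: Rh8, Rf8, Re8, Rd8, Rc8, Rb8, Ra8, Rg7, Rg6, Rg5, Rxg4, Ke1.
Black has 12 legal moves and is not in check → neither.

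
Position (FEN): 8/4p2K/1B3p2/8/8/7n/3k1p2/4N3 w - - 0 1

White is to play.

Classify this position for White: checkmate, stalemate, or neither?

neither

White to move; white king on h7.
In check: no.
Legal moves for White: Kh8, Kg8, Kg7, Kh6, Kg6, Bd8, Bc7, Ba7, Bc5, Ba5+, Bd4, Be3+, Bxf2, Nf3+, Nd3, Ng2, Nc2.
White has 17 legal moves and is not in check → neither.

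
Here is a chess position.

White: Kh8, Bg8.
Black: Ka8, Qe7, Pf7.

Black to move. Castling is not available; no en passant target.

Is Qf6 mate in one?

no

After Qf6: white king on h8; in check: yes, from the black queen on f6.
White has 1 legal reply: Kh7.
In check but a legal move exists → not checkmate.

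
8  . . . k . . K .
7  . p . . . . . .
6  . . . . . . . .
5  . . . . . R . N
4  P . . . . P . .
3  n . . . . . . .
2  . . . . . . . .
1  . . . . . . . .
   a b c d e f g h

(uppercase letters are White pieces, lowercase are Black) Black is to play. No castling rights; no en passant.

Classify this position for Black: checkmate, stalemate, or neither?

Black to move; black king on d8.
In check: no.
Legal moves for Black: Ke8, Kc8, Ke7, Kd7, Kc7, Nb5, Nc4, Nc2, Nb1, b6, b5.
Black has 11 legal moves and is not in check → neither.

neither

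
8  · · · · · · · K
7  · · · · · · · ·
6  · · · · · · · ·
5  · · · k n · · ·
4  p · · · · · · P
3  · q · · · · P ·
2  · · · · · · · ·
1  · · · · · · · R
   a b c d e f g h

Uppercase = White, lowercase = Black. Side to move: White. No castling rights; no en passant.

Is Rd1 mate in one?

no

After Rd1: black king on d5; in check: yes, from the white rook on d1.
Black has 8 legal replies: Ke6, Kc6, Kc5, Ke4, Kc4, Nd3, Qd3, Qxd1.
In check but a legal move exists → not checkmate.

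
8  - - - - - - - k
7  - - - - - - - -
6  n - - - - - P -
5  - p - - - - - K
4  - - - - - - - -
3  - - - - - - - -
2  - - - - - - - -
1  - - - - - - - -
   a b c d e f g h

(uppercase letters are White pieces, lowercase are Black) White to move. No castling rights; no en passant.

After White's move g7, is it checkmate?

no

After g7: black king on h8; in check: yes, from the white pawn on g7.
Black has 3 legal replies: Kg8, Kh7, Kxg7.
In check but a legal move exists → not checkmate.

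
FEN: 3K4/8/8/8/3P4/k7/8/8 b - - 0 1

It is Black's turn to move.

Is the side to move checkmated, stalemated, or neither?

Black to move; black king on a3.
In check: no.
Legal moves for Black: Kb4, Ka4, Kb3, Kb2, Ka2.
Black has 5 legal moves and is not in check → neither.

neither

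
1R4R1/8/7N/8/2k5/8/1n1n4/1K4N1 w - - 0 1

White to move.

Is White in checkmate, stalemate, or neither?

neither

White to move; white king on b1.
In check: yes, from the black knight on d2.
King squares — a1: available; c1: available; a2: available; b2: available; c2: available.
Legal moves for White: Kc2, Kxb2, Ka2, Kc1, Ka1.
White is in check but has 5 legal moves → neither.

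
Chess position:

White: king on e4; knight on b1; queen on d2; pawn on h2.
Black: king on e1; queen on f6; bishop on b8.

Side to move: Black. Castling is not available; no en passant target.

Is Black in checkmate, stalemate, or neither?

neither

Black to move; black king on e1.
In check: yes, from the white queen on d2.
King squares — d1: attacked by Qd2; f1: available; d2: attacked by Nb1; e2: attacked by Qd2; f2: attacked by Qd2.
Legal moves for Black: Kf1.
Black is in check but has 1 legal move → neither.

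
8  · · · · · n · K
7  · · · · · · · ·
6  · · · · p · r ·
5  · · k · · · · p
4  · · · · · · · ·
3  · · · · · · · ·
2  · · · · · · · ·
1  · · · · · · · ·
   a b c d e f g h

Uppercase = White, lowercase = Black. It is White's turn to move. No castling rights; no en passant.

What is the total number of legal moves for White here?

White to move; king on h8.
In check: no.
Legal moves: none.
Count: 0.

0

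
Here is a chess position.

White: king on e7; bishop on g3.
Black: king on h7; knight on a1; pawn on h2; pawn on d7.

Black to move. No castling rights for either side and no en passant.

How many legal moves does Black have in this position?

13

Black to move; king on h7.
In check: no.
Legal moves: Kh8, Kg8, Kg7, Kh6, Kg6, Nb3, Nc2, d6, h1=Q, h1=R, h1=B, h1=N, d5.
Count: 13.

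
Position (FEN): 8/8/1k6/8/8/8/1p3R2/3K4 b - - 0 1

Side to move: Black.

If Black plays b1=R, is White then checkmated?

After b1=R: white king on d1; in check: yes, from the black rook on b1.
White has 3 legal replies: Ke2, Kd2, Kc2.
In check but a legal move exists → not checkmate.

no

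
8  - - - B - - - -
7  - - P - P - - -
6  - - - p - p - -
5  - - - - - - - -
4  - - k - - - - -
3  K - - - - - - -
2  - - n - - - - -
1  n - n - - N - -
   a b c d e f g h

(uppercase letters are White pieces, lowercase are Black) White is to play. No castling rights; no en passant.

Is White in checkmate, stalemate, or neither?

neither

White to move; white king on a3.
In check: yes, from the black knight on c2.
Legal moves for White: Ka4, Kb2.
White is in check but has 2 legal moves → neither.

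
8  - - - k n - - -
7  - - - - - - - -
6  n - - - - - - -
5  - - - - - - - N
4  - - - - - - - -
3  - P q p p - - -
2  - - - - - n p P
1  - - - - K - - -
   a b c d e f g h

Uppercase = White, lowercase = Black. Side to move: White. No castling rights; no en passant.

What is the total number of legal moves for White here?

White to move; king on e1.
In check: yes, from the black queen on c3.
Legal moves: none.
Count: 0.

0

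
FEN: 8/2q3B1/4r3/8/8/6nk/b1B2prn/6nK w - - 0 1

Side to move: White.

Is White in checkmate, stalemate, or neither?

checkmate

White to move; white king on h1.
In check: yes, from the black knight on g3.
King squares — g1: attacked by Pf2; g2: attacked by Kh3; h2: attacked by Rg2.
Legal moves for White: none.
In check with no legal moves → checkmate.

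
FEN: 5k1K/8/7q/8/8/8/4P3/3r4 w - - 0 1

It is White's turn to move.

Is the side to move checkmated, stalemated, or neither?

checkmate

White to move; white king on h8.
In check: yes, from the black queen on h6.
King squares — g7: attacked by Qh6; h7: attacked by Qh6; g8: attacked by Kf8.
Legal moves for White: none.
In check with no legal moves → checkmate.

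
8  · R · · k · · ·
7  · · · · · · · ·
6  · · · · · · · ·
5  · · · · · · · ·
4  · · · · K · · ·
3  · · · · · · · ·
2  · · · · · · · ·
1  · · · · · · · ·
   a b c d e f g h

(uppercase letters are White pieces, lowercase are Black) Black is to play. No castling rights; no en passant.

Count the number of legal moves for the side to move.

Black to move; king on e8.
In check: yes, from the white rook on b8.
Legal moves: Kf7, Ke7, Kd7.
Count: 3.

3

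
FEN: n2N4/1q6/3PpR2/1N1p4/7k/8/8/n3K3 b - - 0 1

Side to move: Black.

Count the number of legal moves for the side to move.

24

Black to move; king on h4.
In check: no.
Legal moves: Nc7, Nb6, Qc8, Qb8, Qh7, Qg7, Qf7, Qe7, Qd7, Qc7, Qa7, Qc6, Qb6, Qa6, Qxb5, Kh5, Kg5, Kg4, Kh3, Kg3, Nb3, Nc2+, e5, d4.
Count: 24.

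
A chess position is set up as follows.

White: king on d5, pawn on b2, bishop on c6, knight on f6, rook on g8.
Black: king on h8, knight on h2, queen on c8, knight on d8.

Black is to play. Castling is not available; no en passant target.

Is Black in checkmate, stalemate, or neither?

checkmate

Black to move; black king on h8.
In check: yes, from the white rook on g8.
King squares — g7: attacked by Rg8; h7: attacked by Nf6; g8: attacked by Nf6.
Legal moves for Black: none.
In check with no legal moves → checkmate.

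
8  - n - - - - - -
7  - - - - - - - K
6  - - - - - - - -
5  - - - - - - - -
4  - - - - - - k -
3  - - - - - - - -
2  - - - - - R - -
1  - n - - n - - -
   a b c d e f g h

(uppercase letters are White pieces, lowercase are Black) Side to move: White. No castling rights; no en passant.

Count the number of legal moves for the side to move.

19

White to move; king on h7.
In check: no.
Legal moves: Kh8, Kg8, Kg7, Kh6, Kg6, Rf8, Rf7, Rf6, Rf5, Rf4+, Rf3, Rh2, Rg2+, Re2, Rd2, Rc2, Rb2, Ra2, Rf1.
Count: 19.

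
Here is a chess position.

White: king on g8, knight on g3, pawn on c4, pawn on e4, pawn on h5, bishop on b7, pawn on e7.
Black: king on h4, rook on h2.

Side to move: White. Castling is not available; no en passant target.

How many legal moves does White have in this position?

White to move; king on g8.
In check: no.
Legal moves: Kh8, Kf8, Kh7, Kg7, Kf7, Bc8, Ba8, Bc6, Ba6, Bd5, Nf5+, Ne2, Nh1, Nf1, e8=Q, e8=R, e8=B, e8=N, h6, e5, c5.
Count: 21.

21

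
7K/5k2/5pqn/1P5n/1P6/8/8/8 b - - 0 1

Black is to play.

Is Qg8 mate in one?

yes

After Qg8: white king on h8; in check: yes, from the black queen on g8.
King squares — g7: attacked by Nh5; h7: attacked by Qg8; g8: attacked by Nh6.
White has no legal moves → checkmate.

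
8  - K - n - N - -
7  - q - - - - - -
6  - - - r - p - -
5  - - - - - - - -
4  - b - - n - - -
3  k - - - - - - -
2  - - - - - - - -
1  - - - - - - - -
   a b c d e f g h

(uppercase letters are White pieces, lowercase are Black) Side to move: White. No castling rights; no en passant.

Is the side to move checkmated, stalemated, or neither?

checkmate

White to move; white king on b8.
In check: yes, from the black queen on b7.
King squares — a7: attacked by Qb7; b7: attacked by Nd8; c7: attacked by Qb7; a8: attacked by Qb7; c8: attacked by Qb7.
Legal moves for White: none.
In check with no legal moves → checkmate.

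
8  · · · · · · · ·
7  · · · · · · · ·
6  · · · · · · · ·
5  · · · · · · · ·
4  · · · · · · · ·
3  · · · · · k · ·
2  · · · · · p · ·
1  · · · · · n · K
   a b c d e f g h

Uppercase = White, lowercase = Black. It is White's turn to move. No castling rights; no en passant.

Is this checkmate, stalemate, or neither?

stalemate

White to move; white king on h1.
In check: no.
King squares — g1: attacked by Pf2; g2: attacked by Kf3; h2: attacked by Nf1.
Legal moves for White: none.
Not in check and no legal moves → stalemate.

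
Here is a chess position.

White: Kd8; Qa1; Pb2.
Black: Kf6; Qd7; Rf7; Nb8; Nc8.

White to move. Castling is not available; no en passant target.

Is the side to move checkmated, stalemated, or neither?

checkmate

White to move; white king on d8.
In check: yes, from the black queen on d7.
King squares — c7: attacked by Qd7; d7: attacked by Rf7; e7: attacked by Kf6; c8: attacked by Qd7; e8: attacked by Qd7.
Legal moves for White: none.
In check with no legal moves → checkmate.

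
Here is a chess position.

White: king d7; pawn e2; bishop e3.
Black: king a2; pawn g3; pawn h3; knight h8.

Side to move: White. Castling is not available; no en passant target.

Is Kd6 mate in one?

After Kd6: black king on a2; in check: no.
Black is not in check, so this cannot be checkmate.

no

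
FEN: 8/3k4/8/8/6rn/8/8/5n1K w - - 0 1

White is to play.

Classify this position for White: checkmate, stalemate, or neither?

stalemate

White to move; white king on h1.
In check: no.
King squares — g1: attacked by Rg4; g2: attacked by Rg4; h2: attacked by Nf1.
Legal moves for White: none.
Not in check and no legal moves → stalemate.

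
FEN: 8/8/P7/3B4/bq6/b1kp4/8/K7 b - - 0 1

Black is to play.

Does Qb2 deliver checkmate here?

yes

After Qb2: white king on a1; in check: yes, from the black queen on b2.
King squares — b1: attacked by Qb2; a2: attacked by Qb2; b2: attacked by Ba3.
White has no legal moves → checkmate.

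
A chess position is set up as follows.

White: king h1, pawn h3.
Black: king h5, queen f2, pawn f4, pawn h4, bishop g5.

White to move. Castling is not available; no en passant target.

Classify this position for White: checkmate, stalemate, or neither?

stalemate

White to move; white king on h1.
In check: no.
King squares — g1: attacked by Qf2; g2: attacked by Qf2; h2: attacked by Qf2.
Legal moves for White: none.
Not in check and no legal moves → stalemate.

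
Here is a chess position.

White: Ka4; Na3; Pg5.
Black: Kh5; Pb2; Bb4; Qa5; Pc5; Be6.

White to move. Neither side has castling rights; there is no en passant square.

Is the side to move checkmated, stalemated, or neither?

White to move; white king on a4.
In check: yes, from the black queen on a5.
King squares — a3: own knight; b3: attacked by Be6; b4: attacked by Qa5; a5: attacked by Bb4; b5: attacked by Qa5.
Legal moves for White: none.
In check with no legal moves → checkmate.

checkmate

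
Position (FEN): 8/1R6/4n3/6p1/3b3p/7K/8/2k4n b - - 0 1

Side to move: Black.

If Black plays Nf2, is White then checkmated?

no

After Nf2: white king on h3; in check: yes, from the black knight on f2.
White has 2 legal replies: Kh2, Kg2.
In check but a legal move exists → not checkmate.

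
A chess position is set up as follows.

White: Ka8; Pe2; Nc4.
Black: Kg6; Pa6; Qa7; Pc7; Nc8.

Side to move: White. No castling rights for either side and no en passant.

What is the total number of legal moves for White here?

0

White to move; king on a8.
In check: yes, from the black queen on a7.
Legal moves: none.
Count: 0.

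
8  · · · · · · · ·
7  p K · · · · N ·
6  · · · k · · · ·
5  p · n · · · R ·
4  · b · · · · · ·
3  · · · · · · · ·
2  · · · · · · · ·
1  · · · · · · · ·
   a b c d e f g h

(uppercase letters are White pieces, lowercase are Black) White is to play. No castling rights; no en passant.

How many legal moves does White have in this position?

5

White to move; king on b7.
In check: yes, from the black knight on c5.
Legal moves: Kc8, Kb8, Ka8, Kxa7, Rxc5.
Count: 5.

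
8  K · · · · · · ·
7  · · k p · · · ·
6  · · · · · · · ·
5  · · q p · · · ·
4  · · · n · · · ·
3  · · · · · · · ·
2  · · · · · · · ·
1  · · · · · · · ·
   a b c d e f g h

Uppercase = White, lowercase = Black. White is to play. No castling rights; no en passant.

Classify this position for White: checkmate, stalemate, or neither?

White to move; white king on a8.
In check: no.
King squares — a7: attacked by Qc5; b7: attacked by Kc7; b8: attacked by Kc7.
Legal moves for White: none.
Not in check and no legal moves → stalemate.

stalemate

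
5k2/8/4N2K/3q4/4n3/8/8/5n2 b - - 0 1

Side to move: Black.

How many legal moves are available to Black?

Black to move; king on f8.
In check: yes, from the white knight on e6.
Legal moves: Kg8, Ke8, Kf7, Ke7, Qxe6+.
Count: 5.

5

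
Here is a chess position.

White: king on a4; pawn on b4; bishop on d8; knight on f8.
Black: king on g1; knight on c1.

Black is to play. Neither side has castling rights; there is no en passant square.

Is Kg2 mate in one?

After Kg2: white king on a4; in check: no.
White is not in check, so this cannot be checkmate.

no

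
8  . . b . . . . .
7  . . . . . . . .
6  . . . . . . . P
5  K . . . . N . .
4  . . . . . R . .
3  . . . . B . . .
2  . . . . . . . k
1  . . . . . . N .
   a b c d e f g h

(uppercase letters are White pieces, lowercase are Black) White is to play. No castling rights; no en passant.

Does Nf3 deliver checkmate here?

no

After Nf3: black king on h2; in check: yes, from the white knight on f3.
Black has 3 legal replies: Kh3, Kg2, Kh1.
In check but a legal move exists → not checkmate.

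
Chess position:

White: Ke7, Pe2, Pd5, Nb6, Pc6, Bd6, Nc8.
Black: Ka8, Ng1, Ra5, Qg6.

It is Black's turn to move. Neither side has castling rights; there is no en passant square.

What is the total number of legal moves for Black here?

0

Black to move; king on a8.
In check: yes, from the white knight on b6.
Legal moves: none.
Count: 0.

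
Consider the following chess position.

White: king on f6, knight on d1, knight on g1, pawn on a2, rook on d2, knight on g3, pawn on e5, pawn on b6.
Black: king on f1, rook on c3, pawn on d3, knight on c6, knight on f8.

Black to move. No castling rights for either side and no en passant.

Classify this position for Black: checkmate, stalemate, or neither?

neither

Black to move; black king on f1.
In check: yes, from the white knight on g3.
Legal moves for Black: Kxg1, Ke1.
Black is in check but has 2 legal moves → neither.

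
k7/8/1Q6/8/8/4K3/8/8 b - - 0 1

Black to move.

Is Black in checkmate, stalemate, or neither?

stalemate

Black to move; black king on a8.
In check: no.
King squares — a7: attacked by Qb6; b7: attacked by Qb6; b8: attacked by Qb6.
Legal moves for Black: none.
Not in check and no legal moves → stalemate.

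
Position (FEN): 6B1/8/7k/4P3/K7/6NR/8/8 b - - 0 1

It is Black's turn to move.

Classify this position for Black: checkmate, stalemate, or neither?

neither

Black to move; black king on h6.
In check: yes, from the white rook on h3.
King squares — g5: available; h5: attacked by Ng3; g6: available; g7: available; h7: attacked by Rh3.
Legal moves for Black: Kg7, Kg6, Kg5.
Black is in check but has 3 legal moves → neither.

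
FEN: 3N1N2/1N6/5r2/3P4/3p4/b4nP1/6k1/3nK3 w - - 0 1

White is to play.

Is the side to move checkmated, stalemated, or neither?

White to move; white king on e1.
In check: yes, from the black knight on f3.
Legal moves for White: Ke2, Kxd1.
White is in check but has 2 legal moves → neither.

neither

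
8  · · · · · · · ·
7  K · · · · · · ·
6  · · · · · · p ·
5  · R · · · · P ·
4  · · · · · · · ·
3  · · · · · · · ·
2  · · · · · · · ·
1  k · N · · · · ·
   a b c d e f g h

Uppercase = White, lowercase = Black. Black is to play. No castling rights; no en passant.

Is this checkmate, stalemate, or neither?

Black to move; black king on a1.
In check: no.
King squares — b1: attacked by Rb5; a2: attacked by Nc1; b2: attacked by Rb5.
Legal moves for Black: none.
Not in check and no legal moves → stalemate.

stalemate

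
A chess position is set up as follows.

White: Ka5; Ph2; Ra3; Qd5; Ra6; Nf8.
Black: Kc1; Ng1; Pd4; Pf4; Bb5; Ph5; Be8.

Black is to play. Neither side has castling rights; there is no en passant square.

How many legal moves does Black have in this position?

Black to move; king on c1.
In check: no.
Legal moves: Bf7, Bed7, Bg6, Bec6, Bbd7, Bbc6, Bxa6, Bc4, Ba4, Bd3, Be2, Bf1, Nh3, Nf3, Ne2, Kd2, Kc2, Kb2, Kd1, Kb1, h4, f3, d3.
Count: 23.

23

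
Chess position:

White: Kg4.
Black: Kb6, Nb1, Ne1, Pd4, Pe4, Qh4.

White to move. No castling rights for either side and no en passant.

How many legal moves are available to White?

2

White to move; king on g4.
In check: yes, from the black queen on h4.
Legal moves: Kf5, Kxh4.
Count: 2.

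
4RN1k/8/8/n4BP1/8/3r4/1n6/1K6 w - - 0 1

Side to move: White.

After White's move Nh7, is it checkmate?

After Nh7: black king on h8; in check: yes, from the white rook on e8.
Black has 1 legal reply: Kg7.
In check but a legal move exists → not checkmate.

no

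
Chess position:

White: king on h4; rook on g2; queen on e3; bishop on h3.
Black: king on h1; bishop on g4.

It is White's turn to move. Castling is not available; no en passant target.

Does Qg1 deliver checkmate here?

After Qg1: black king on h1; in check: yes, from the white queen on g1.
King squares — g1: attacked by Rg2; g2: attacked by Qg1; h2: attacked by Qg1.
Black has no legal moves → checkmate.

yes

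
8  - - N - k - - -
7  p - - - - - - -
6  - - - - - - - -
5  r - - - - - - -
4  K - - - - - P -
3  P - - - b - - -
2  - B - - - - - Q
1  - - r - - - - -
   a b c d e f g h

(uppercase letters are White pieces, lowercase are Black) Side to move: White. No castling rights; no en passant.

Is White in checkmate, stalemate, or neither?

White to move; white king on a4.
In check: yes, from the black rook on a5.
King squares — a3: own pawn; b3: available; b4: available; a5: available; b5: attacked by Ra5.
Legal moves for White: Kxa5, Kb4, Kb3.
White is in check but has 3 legal moves → neither.

neither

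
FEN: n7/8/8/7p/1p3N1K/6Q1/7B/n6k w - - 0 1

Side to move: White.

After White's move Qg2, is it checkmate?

After Qg2: black king on h1; in check: yes, from the white queen on g2.
King squares — g1: attacked by Qg2; g2: attacked by Nf4; h2: attacked by Qg2.
Black has no legal moves → checkmate.

yes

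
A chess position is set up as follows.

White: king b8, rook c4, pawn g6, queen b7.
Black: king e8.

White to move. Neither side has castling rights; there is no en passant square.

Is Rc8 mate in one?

After Rc8: black king on e8; in check: yes, from the white rook on c8.
King squares — d7: attacked by Qb7; e7: attacked by Qb7; f7: attacked by Pg6; d8: attacked by Rc8; f8: attacked by Rc8.
Black has no legal moves → checkmate.

yes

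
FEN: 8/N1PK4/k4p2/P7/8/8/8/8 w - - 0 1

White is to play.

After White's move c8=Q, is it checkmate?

After c8=Q: black king on a6; in check: yes, from the white queen on c8.
Black has 2 legal replies: Kxa7, Kxa5.
In check but a legal move exists → not checkmate.

no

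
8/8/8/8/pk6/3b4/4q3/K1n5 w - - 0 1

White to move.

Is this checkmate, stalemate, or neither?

stalemate

White to move; white king on a1.
In check: no.
King squares — b1: attacked by Bd3; a2: attacked by Nc1; b2: attacked by Qe2.
Legal moves for White: none.
Not in check and no legal moves → stalemate.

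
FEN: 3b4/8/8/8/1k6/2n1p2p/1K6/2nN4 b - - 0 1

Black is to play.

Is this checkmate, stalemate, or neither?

neither

Black to move; black king on b4.
In check: no.
Legal moves for Black include: Be7, Bc7, Bf6, Bb6, Bg5, Ba5, Bh4, Kc5, Kb5, Ka5, Kc4, Ka4, Nd5, Nb5, Ne4, Na4+, N3e2, N3a2, ... (list truncated; more exist).
Black has legal moves and is not in check → neither.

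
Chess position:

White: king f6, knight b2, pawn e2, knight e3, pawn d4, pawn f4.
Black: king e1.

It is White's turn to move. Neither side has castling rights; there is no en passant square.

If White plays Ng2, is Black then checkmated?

After Ng2: black king on e1; in check: yes, from the white knight on g2.
Black has 4 legal replies: Kf2, Kxe2, Kd2, Kf1.
In check but a legal move exists → not checkmate.

no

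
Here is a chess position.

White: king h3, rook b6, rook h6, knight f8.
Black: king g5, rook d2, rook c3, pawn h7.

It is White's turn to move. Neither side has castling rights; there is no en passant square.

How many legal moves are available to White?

White to move; king on h3.
In check: yes, from the black rook on c3.
Legal moves: none.
Count: 0.

0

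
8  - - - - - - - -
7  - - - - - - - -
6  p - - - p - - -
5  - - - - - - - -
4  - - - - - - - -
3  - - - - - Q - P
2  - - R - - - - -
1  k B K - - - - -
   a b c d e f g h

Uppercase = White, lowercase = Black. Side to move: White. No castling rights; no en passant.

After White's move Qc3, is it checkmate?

yes

After Qc3: black king on a1; in check: yes, from the white queen on c3.
King squares — b1: attacked by Kc1; a2: attacked by Bb1; b2: attacked by Kc1.
Black has no legal moves → checkmate.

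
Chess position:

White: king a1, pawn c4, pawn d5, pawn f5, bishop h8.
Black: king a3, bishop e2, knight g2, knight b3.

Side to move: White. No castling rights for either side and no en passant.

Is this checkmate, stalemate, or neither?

White to move; white king on a1.
In check: yes, from the black knight on b3.
Legal moves for White: Kb1.
White is in check but has 1 legal move → neither.

neither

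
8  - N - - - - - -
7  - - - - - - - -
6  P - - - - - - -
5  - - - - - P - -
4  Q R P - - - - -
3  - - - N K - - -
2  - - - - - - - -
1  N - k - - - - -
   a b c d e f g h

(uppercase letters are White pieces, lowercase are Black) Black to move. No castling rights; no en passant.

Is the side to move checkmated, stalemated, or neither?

checkmate

Black to move; black king on c1.
In check: yes, from the white knight on d3.
King squares — b1: attacked by Rb4; d1: attacked by Qa4; b2: attacked by Nd3; c2: attacked by Na1; d2: attacked by Ke3.
Legal moves for Black: none.
In check with no legal moves → checkmate.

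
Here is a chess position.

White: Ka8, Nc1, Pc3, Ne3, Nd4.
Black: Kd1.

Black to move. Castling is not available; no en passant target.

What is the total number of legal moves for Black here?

Black to move; king on d1.
In check: yes, from the white knight on e3.
Legal moves: Kd2, Ke1, Kxc1.
Count: 3.

3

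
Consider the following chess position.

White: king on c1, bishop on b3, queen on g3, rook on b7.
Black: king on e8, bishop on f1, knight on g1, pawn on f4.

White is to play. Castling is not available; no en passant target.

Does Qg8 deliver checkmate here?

After Qg8: black king on e8; in check: yes, from the white queen on g8.
King squares — d7: attacked by Rb7; e7: attacked by Rb7; f7: attacked by Bb3; d8: attacked by Qg8; f8: attacked by Qg8.
Black has no legal moves → checkmate.

yes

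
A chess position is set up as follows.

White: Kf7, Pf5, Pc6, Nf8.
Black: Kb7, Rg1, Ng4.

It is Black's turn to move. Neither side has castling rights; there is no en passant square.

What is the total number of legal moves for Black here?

Black to move; king on b7.
In check: yes, from the white pawn on c6.
Legal moves: Kc8, Kb8, Ka8, Kc7, Ka7, Kxc6, Kb6, Ka6.
Count: 8.

8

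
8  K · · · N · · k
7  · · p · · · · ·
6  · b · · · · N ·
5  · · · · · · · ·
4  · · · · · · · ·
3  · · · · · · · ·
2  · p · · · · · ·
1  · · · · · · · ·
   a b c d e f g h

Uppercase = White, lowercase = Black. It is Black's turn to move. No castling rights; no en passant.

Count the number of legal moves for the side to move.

Black to move; king on h8.
In check: yes, from the white knight on g6.
Legal moves: Kg8, Kh7.
Count: 2.

2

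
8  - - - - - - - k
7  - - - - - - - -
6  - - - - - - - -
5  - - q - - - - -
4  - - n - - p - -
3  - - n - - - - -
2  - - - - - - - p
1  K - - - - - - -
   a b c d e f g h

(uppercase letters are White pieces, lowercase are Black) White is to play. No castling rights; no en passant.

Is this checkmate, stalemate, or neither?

stalemate

White to move; white king on a1.
In check: no.
King squares — b1: attacked by Nc3; a2: attacked by Nc3; b2: attacked by Nc4.
Legal moves for White: none.
Not in check and no legal moves → stalemate.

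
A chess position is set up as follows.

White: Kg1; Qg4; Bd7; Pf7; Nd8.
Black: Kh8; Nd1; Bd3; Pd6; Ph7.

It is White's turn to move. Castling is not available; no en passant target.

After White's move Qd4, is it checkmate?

yes

After Qd4: black king on h8; in check: yes, from the white queen on d4.
King squares — g7: attacked by Qd4; h7: own pawn; g8: attacked by Pf7.
Black has no legal moves → checkmate.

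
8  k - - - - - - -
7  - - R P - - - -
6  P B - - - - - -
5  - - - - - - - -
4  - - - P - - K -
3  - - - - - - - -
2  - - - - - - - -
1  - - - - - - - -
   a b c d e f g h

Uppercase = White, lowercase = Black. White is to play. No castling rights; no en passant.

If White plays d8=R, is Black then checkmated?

After d8=R: black king on a8; in check: yes, from the white rook on d8.
King squares — a7: attacked by Bb6; b7: attacked by Pa6; b8: attacked by Rd8.
Black has no legal moves → checkmate.

yes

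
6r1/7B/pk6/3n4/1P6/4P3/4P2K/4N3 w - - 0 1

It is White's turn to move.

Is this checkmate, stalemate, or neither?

neither

White to move; white king on h2.
In check: no.
Legal moves for White: Bxg8, Bg6, Bf5, Be4, Bd3, Bc2, Bb1, Kh3, Kh1, Nf3, Nd3, Ng2, Nc2, b5, e4.
White has 15 legal moves and is not in check → neither.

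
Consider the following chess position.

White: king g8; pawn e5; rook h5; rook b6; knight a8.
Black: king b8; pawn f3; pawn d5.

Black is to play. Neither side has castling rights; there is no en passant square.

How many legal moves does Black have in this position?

3

Black to move; king on b8.
In check: yes, from the white rook on b6.
Legal moves: Kc8, Kxa8, Ka7.
Count: 3.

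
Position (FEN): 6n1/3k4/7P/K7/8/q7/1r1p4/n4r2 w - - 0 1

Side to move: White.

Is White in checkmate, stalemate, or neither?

checkmate

White to move; white king on a5.
In check: yes, from the black queen on a3.
King squares — a4: attacked by Qa3; b4: attacked by Rb2; b5: attacked by Rb2; a6: attacked by Qa3; b6: attacked by Rb2.
Legal moves for White: none.
In check with no legal moves → checkmate.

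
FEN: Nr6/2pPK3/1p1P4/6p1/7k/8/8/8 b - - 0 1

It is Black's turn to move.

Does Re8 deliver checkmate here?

no

After Re8: white king on e7; in check: yes, from the black rook on e8.
White has 7 legal replies: Kxe8, Kf7, Kf6, dxe8=Q, dxe8=R, dxe8=B, dxe8=N.
In check but a legal move exists → not checkmate.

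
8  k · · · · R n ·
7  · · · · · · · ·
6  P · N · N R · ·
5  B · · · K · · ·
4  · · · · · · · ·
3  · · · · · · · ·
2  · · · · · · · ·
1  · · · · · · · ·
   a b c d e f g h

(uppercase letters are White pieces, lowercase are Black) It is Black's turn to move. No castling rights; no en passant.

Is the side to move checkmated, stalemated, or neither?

Black to move; black king on a8.
In check: yes, from the white rook on f8.
King squares — a7: attacked by Nc6; b7: attacked by Pa6; b8: attacked by Nc6.
Legal moves for Black: none.
In check with no legal moves → checkmate.

checkmate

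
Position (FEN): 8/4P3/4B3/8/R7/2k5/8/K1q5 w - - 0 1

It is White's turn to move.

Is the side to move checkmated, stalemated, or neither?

neither

White to move; white king on a1.
In check: yes, from the black queen on c1.
Legal moves for White: Ka2.
White is in check but has 1 legal move → neither.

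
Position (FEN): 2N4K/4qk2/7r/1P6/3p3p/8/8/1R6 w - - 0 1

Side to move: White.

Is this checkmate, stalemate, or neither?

checkmate

White to move; white king on h8.
In check: yes, from the black rook on h6.
King squares — g7: attacked by Kf7; h7: attacked by Rh6; g8: attacked by Kf7.
Legal moves for White: none.
In check with no legal moves → checkmate.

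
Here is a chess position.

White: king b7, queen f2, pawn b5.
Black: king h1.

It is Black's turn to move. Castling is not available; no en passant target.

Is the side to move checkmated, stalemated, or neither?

Black to move; black king on h1.
In check: no.
King squares — g1: attacked by Qf2; g2: attacked by Qf2; h2: attacked by Qf2.
Legal moves for Black: none.
Not in check and no legal moves → stalemate.

stalemate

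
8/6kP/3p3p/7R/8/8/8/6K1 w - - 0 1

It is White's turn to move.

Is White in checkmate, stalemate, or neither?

neither

White to move; white king on g1.
In check: no.
Legal moves for White include: Rxh6, Rg5+, Rf5, Re5, Rd5, Rc5, Rb5, Ra5, Rh4, Rh3, Rh2, Rh1, Kh2, Kg2, Kf2, Kh1, Kf1, h8=Q+, ... (list truncated; more exist).
White has legal moves and is not in check → neither.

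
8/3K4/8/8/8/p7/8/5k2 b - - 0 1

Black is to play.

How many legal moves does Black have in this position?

Black to move; king on f1.
In check: no.
Legal moves: Kg2, Kf2, Ke2, Kg1, Ke1, a2.
Count: 6.

6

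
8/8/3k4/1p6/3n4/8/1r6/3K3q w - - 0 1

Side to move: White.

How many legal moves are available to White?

0

White to move; king on d1.
In check: yes, from the black queen on h1.
Legal moves: none.
Count: 0.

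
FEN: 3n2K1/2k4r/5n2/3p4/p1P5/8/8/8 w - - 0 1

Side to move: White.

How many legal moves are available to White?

1

White to move; king on g8.
In check: yes, from the black knight on f6.
Legal moves: Kf8.
Count: 1.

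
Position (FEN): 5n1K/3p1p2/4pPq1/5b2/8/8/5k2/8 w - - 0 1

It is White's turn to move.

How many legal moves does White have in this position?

0

White to move; king on h8.
In check: no.
Legal moves: none.
Count: 0.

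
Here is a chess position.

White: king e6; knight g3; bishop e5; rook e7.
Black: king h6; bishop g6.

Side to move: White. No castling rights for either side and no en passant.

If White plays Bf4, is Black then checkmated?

After Bf4: black king on h6; in check: yes, from the white bishop on f4.
King squares — g5: attacked by Bf4; h5: attacked by Ng3; g6: own bishop; g7: attacked by Re7; h7: attacked by Re7.
Black has no legal moves → checkmate.

yes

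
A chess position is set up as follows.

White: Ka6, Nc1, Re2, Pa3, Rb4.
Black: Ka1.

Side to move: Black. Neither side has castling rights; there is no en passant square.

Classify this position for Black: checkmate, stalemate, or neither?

Black to move; black king on a1.
In check: no.
King squares — b1: attacked by Rb4; a2: attacked by Nc1; b2: attacked by Re2.
Legal moves for Black: none.
Not in check and no legal moves → stalemate.

stalemate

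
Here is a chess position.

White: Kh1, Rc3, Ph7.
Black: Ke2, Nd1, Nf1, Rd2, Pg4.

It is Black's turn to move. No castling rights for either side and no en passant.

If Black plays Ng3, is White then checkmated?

After Ng3: white king on h1; in check: yes, from the black knight on g3.
White has 4 legal replies: Kh2, Kg2, Kg1, Rxg3.
In check but a legal move exists → not checkmate.

no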